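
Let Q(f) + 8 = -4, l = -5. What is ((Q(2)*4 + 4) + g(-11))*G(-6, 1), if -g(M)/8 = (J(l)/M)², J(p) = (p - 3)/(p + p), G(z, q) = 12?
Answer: -1598736/3025 ≈ -528.51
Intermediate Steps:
Q(f) = -12 (Q(f) = -8 - 4 = -12)
J(p) = (-3 + p)/(2*p) (J(p) = (-3 + p)/((2*p)) = (-3 + p)*(1/(2*p)) = (-3 + p)/(2*p))
g(M) = -128/(25*M²) (g(M) = -8*(-3 - 5)²/(100*M²) = -8*16/(25*M²) = -128/(25*M²))
((Q(2)*4 + 4) + g(-11))*G(-6, 1) = ((-12*4 + 4) - 128/25/(-11)²)*12 = ((-48 + 4) - 128/25*1/121)*12 = (-44 - 128/3025)*12 = -133228/3025*12 = -1598736/3025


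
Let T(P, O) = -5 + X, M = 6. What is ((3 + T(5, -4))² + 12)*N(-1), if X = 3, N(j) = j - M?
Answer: -91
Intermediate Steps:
N(j) = -6 + j (N(j) = j - 1*6 = j - 6 = -6 + j)
T(P, O) = -2 (T(P, O) = -5 + 3 = -2)
((3 + T(5, -4))² + 12)*N(-1) = ((3 - 2)² + 12)*(-6 - 1) = (1² + 12)*(-7) = (1 + 12)*(-7) = 13*(-7) = -91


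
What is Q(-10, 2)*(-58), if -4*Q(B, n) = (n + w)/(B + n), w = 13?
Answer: -435/16 ≈ -27.188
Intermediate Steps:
Q(B, n) = -(13 + n)/(4*(B + n)) (Q(B, n) = -(n + 13)/(4*(B + n)) = -(13 + n)/(4*(B + n)))
Q(-10, 2)*(-58) = ((-13 - 1*2)/(4*(-10 + 2)))*(-58) = ((¼)*(-13 - 2)/(-8))*(-58) = ((¼)*(-⅛)*(-15))*(-58) = (15/32)*(-58) = -435/16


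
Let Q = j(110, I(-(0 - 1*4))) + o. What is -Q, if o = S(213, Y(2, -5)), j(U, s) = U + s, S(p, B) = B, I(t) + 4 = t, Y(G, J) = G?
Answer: -112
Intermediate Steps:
I(t) = -4 + t
o = 2
Q = 112 (Q = (110 + (-4 - (0 - 1*4))) + 2 = (110 + (-4 - (0 - 4))) + 2 = (110 + (-4 - 1*(-4))) + 2 = (110 + (-4 + 4)) + 2 = (110 + 0) + 2 = 110 + 2 = 112)
-Q = -1*112 = -112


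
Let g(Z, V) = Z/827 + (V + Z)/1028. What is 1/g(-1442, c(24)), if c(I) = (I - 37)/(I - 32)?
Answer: -6801248/21388529 ≈ -0.31799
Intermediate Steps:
c(I) = (-37 + I)/(-32 + I)
g(Z, V) = V/1028 + 1855*Z/850156 (g(Z, V) = Z*(1/827) + (V + Z)*(1/1028) = Z/827 + (V/1028 + Z/1028) = V/1028 + 1855*Z/850156)
1/g(-1442, c(24)) = 1/(((-37 + 24)/(-32 + 24))/1028 + (1855/850156)*(-1442)) = 1/((-13/(-8))/1028 - 1337455/425078) = 1/((-1/8*(-13))/1028 - 1337455/425078) = 1/((1/1028)*(13/8) - 1337455/425078) = 1/(13/8224 - 1337455/425078) = 1/(-21388529/6801248) = -6801248/21388529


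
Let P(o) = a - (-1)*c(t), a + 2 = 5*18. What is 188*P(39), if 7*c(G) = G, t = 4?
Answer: 116560/7 ≈ 16651.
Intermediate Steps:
c(G) = G/7
a = 88 (a = -2 + 5*18 = -2 + 90 = 88)
P(o) = 620/7 (P(o) = 88 - (-1)*(⅐)*4 = 88 - (-1)*4/7 = 88 - 1*(-4/7) = 88 + 4/7 = 620/7)
188*P(39) = 188*(620/7) = 116560/7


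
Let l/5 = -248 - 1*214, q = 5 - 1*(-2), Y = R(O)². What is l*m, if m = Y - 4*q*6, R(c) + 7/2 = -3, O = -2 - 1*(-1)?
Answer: 580965/2 ≈ 2.9048e+5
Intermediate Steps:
O = -1 (O = -2 + 1 = -1)
R(c) = -13/2 (R(c) = -7/2 - 3 = -13/2)
Y = 169/4 (Y = (-13/2)² = 169/4 ≈ 42.250)
q = 7 (q = 5 + 2 = 7)
l = -2310 (l = 5*(-248 - 1*214) = 5*(-248 - 214) = 5*(-462) = -2310)
m = -503/4 (m = 169/4 - 4*7*6 = 169/4 - 28*6 = 169/4 - 1*168 = 169/4 - 168 = -503/4 ≈ -125.75)
l*m = -2310*(-503/4) = 580965/2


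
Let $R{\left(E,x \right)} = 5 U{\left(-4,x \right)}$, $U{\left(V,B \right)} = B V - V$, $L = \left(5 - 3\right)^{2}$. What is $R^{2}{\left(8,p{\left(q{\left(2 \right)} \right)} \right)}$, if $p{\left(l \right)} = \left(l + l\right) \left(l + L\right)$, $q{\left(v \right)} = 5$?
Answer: $3168400$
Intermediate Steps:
$L = 4$ ($L = 2^{2} = 4$)
$U{\left(V,B \right)} = - V + B V$
$p{\left(l \right)} = 2 l \left(4 + l\right)$ ($p{\left(l \right)} = \left(l + l\right) \left(l + 4\right) = 2 l \left(4 + l\right)$)
$R{\left(E,x \right)} = 20 - 20 x$ ($R{\left(E,x \right)} = 5 \left(- 4 \left(-1 + x\right)\right) = 5 \left(4 - 4 x\right) = 20 - 20 x$)
$R^{2}{\left(8,p{\left(q{\left(2 \right)} \right)} \right)} = \left(20 - 20 \cdot 2 \cdot 5 \left(4 + 5\right)\right)^{2} = \left(20 - 20 \cdot 2 \cdot 5 \cdot 9\right)^{2} = \left(20 - 1800\right)^{2} = \left(-1780\right)^{2} = 3168400$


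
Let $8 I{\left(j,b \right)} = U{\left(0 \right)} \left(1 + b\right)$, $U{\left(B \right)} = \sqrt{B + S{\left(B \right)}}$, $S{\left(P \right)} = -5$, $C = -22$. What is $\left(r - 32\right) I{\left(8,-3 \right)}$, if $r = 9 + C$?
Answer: $\frac{45 i \sqrt{5}}{4} \approx 25.156 i$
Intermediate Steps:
$r = -13$ ($r = 9 - 22 = -13$)
$U{\left(B \right)} = \sqrt{-5 + B}$ ($U{\left(B \right)} = \sqrt{B - 5} = \sqrt{-5 + B}$)
$I{\left(j,b \right)} = \frac{i \sqrt{5} \left(1 + b\right)}{8}$ ($I{\left(j,b \right)} = \frac{\sqrt{-5 + 0} \left(1 + b\right)}{8} = \frac{\sqrt{-5} \left(1 + b\right)}{8} = \frac{i \sqrt{5} \left(1 + b\right)}{8}$)
$\left(r - 32\right) I{\left(8,-3 \right)} = \left(-13 - 32\right) \frac{i \sqrt{5} \left(1 - 3\right)}{8} = - 45 \cdot \frac{1}{8} i \sqrt{5} \left(-2\right) = - 45 \left(- \frac{i \sqrt{5}}{4}\right) = \frac{45 i \sqrt{5}}{4}$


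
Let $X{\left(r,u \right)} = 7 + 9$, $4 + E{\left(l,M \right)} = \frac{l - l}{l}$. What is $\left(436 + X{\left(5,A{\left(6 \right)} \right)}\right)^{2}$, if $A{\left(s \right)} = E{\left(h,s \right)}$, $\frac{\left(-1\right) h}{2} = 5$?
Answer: $204304$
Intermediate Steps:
$h = -10$ ($h = \left(-2\right) 5 = -10$)
$E{\left(l,M \right)} = -4$ ($E{\left(l,M \right)} = -4 + \frac{l - l}{l} = -4 + \frac{0}{l} = -4 + 0 = -4$)
$A{\left(s \right)} = -4$
$X{\left(r,u \right)} = 16$
$\left(436 + X{\left(5,A{\left(6 \right)} \right)}\right)^{2} = \left(436 + 16\right)^{2} = 452^{2} = 204304$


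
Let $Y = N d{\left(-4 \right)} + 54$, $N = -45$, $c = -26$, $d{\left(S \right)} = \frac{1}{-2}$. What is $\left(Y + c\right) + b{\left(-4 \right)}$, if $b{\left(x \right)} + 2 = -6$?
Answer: $\frac{85}{2} \approx 42.5$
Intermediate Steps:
$d{\left(S \right)} = - \frac{1}{2}$
$b{\left(x \right)} = -8$ ($b{\left(x \right)} = -2 - 6 = -8$)
$Y = \frac{153}{2}$ ($Y = \left(-45\right) \left(- \frac{1}{2}\right) + 54 = \frac{45}{2} + 54 = \frac{153}{2} \approx 76.5$)
$\left(Y + c\right) + b{\left(-4 \right)} = \left(\frac{153}{2} - 26\right) - 8 = \frac{101}{2} - 8 = \frac{85}{2}$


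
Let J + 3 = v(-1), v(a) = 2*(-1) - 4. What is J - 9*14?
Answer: -135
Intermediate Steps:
v(a) = -6 (v(a) = -2 - 4 = -6)
J = -9 (J = -3 - 6 = -9)
J - 9*14 = -9 - 9*14 = -9 - 126 = -135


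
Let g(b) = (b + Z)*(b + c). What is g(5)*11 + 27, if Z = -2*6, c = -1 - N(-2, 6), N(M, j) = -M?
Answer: -127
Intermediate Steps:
c = -3 (c = -1 - (-1)*(-2) = -1 - 1*2 = -1 - 2 = -3)
Z = -12
g(b) = (-12 + b)*(-3 + b) (g(b) = (b - 12)*(b - 3) = (-12 + b)*(-3 + b))
g(5)*11 + 27 = (36 + 5**2 - 15*5)*11 + 27 = (36 + 25 - 75)*11 + 27 = -14*11 + 27 = -154 + 27 = -127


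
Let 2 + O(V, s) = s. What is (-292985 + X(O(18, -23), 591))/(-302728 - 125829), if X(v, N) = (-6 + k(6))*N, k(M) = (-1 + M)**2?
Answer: 281756/428557 ≈ 0.65745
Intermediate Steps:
O(V, s) = -2 + s
X(v, N) = 19*N (X(v, N) = (-6 + (-1 + 6)**2)*N = (-6 + 5**2)*N = (-6 + 25)*N = 19*N)
(-292985 + X(O(18, -23), 591))/(-302728 - 125829) = (-292985 + 19*591)/(-302728 - 125829) = (-292985 + 11229)/(-428557) = -281756*(-1/428557) = 281756/428557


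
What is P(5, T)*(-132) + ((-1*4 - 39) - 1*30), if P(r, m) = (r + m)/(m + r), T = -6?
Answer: -205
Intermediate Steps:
P(r, m) = 1 (P(r, m) = (m + r)/(m + r) = 1)
P(5, T)*(-132) + ((-1*4 - 39) - 1*30) = 1*(-132) + ((-1*4 - 39) - 1*30) = -132 + ((-4 - 39) - 30) = -132 + (-43 - 30) = -132 - 73 = -205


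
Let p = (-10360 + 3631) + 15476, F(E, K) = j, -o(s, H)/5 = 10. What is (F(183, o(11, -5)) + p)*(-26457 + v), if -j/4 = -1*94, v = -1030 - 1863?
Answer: -267760050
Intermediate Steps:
o(s, H) = -50 (o(s, H) = -5*10 = -50)
v = -2893
j = 376 (j = -(-4)*94 = -4*(-94) = 376)
F(E, K) = 376
p = 8747 (p = -6729 + 15476 = 8747)
(F(183, o(11, -5)) + p)*(-26457 + v) = (376 + 8747)*(-26457 - 2893) = 9123*(-29350) = -267760050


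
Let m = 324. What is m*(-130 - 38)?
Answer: -54432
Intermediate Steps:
m*(-130 - 38) = 324*(-130 - 38) = 324*(-168) = -54432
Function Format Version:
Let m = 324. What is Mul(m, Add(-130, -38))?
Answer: -54432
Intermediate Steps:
Mul(m, Add(-130, -38)) = Mul(324, Add(-130, -38)) = Mul(324, -168) = -54432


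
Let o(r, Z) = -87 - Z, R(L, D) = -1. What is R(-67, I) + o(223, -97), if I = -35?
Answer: 9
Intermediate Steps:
R(-67, I) + o(223, -97) = -1 + (-87 - 1*(-97)) = -1 + (-87 + 97) = -1 + 10 = 9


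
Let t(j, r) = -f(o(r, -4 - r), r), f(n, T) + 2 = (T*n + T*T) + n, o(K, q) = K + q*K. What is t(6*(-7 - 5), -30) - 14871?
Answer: -39259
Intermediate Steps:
o(K, q) = K + K*q
f(n, T) = -2 + n + T² + T*n (f(n, T) = -2 + ((T*n + T*T) + n) = -2 + ((T*n + T²) + n) = -2 + ((T² + T*n) + n) = -2 + (n + T² + T*n) = -2 + n + T² + T*n)
t(j, r) = 2 - r² - r*(-3 - r) - r²*(-3 - r) (t(j, r) = -(-2 + r*(1 + (-4 - r)) + r² + r*(r*(1 + (-4 - r)))) = -(-2 + r*(-3 - r) + r² + r*(r*(-3 - r))) = -(-2 + r*(-3 - r) + r² + r²*(-3 - r)) = -(-2 + r² + r*(-3 - r) + r²*(-3 - r)) = 2 - r² - r*(-3 - r) - r²*(-3 - r))
t(6*(-7 - 5), -30) - 14871 = (2 + (-30)³ + 3*(-30) + 3*(-30)²) - 14871 = (2 - 27000 - 90 + 3*900) - 14871 = (2 - 27000 - 90 + 2700) - 14871 = -24388 - 14871 = -39259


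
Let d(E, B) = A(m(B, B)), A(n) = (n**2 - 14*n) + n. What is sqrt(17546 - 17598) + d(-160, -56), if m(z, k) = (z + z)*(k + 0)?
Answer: 39256448 + 2*I*sqrt(13) ≈ 3.9256e+7 + 7.2111*I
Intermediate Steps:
m(z, k) = 2*k*z (m(z, k) = (2*z)*k = 2*k*z)
A(n) = n**2 - 13*n
d(E, B) = 2*B**2*(-13 + 2*B**2) (d(E, B) = (2*B*B)*(-13 + 2*B*B) = (2*B**2)*(-13 + 2*B**2) = 2*B**2*(-13 + 2*B**2))
sqrt(17546 - 17598) + d(-160, -56) = sqrt(17546 - 17598) + (-56)**2*(-26 + 4*(-56)**2) = sqrt(-52) + 3136*(-26 + 4*3136) = 2*I*sqrt(13) + 3136*(-26 + 12544) = 2*I*sqrt(13) + 3136*12518 = 2*I*sqrt(13) + 39256448 = 39256448 + 2*I*sqrt(13)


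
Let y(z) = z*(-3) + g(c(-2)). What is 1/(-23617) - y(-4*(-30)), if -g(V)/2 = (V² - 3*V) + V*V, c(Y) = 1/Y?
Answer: 8596587/23617 ≈ 364.00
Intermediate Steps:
c(Y) = 1/Y
g(V) = -4*V² + 6*V (g(V) = -2*((V² - 3*V) + V*V) = -2*((V² - 3*V) + V²) = -2*(-3*V + 2*V²) = -4*V² + 6*V)
y(z) = -4 - 3*z (y(z) = z*(-3) + 2*(3 - 2/(-2))/(-2) = -3*z + 2*(-½)*(3 - 2*(-½)) = -3*z + 2*(-½)*(3 + 1) = -3*z + 2*(-½)*4 = -3*z - 4 = -4 - 3*z)
1/(-23617) - y(-4*(-30)) = 1/(-23617) - (-4 - (-12)*(-30)) = -1/23617 - (-4 - 3*120) = -1/23617 - (-4 - 360) = -1/23617 - 1*(-364) = -1/23617 + 364 = 8596587/23617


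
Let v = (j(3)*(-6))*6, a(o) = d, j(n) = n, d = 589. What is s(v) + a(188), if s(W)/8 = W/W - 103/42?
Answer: 12125/21 ≈ 577.38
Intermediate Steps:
a(o) = 589
v = -108 (v = (3*(-6))*6 = -18*6 = -108)
s(W) = -244/21 (s(W) = 8*(W/W - 103/42) = 8*(1 - 103*1/42) = 8*(1 - 103/42) = 8*(-61/42) = -244/21)
s(v) + a(188) = -244/21 + 589 = 12125/21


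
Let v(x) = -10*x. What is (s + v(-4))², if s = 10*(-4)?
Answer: 0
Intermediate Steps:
s = -40
(s + v(-4))² = (-40 - 10*(-4))² = (-40 + 40)² = 0² = 0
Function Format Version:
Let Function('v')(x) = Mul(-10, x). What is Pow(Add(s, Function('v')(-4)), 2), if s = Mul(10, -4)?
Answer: 0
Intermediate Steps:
s = -40
Pow(Add(s, Function('v')(-4)), 2) = Pow(Add(-40, Mul(-10, -4)), 2) = Pow(Add(-40, 40), 2) = Pow(0, 2) = 0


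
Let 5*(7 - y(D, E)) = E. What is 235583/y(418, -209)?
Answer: 1177915/244 ≈ 4827.5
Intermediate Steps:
y(D, E) = 7 - E/5
235583/y(418, -209) = 235583/(7 - ⅕*(-209)) = 235583/(7 + 209/5) = 235583/(244/5) = 235583*(5/244) = 1177915/244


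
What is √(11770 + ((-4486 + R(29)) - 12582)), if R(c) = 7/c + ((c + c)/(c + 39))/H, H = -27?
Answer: I*√417189726618/8874 ≈ 72.786*I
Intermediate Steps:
R(c) = 7/c - 2*c/(27*(39 + c)) (R(c) = 7/c + ((c + c)/(c + 39))/(-27) = 7/c + ((2*c)/(39 + c))*(-1/27) = 7/c + (2*c/(39 + c))*(-1/27) = 7/c - 2*c/(27*(39 + c)))
√(11770 + ((-4486 + R(29)) - 12582)) = √(11770 + ((-4486 + (1/27)*(7371 - 2*29² + 189*29)/(29*(39 + 29))) - 12582)) = √(11770 + ((-4486 + (1/27)*(1/29)*(7371 - 2*841 + 5481)/68) - 12582)) = √(11770 + ((-4486 + (1/27)*(1/29)*(1/68)*(7371 - 1682 + 5481)) - 12582)) = √(11770 + ((-4486 + (1/27)*(1/29)*(1/68)*11170) - 12582)) = √(11770 + ((-4486 + 5585/26622) - 12582)) = √(11770 + (-119420707/26622 - 12582)) = √(11770 - 454378711/26622) = √(-141037771/26622) = I*√417189726618/8874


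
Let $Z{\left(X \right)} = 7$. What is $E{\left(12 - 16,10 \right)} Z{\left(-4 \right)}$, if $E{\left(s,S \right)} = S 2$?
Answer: $140$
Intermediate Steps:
$E{\left(s,S \right)} = 2 S$
$E{\left(12 - 16,10 \right)} Z{\left(-4 \right)} = 2 \cdot 10 \cdot 7 = 20 \cdot 7 = 140$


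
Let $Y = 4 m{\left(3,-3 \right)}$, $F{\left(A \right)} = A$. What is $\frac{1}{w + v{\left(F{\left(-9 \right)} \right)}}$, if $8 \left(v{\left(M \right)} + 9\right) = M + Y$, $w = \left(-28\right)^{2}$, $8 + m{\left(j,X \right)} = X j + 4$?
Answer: $\frac{8}{6139} \approx 0.0013031$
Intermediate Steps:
$m{\left(j,X \right)} = -4 + X j$ ($m{\left(j,X \right)} = -8 + \left(X j + 4\right) = -8 + \left(4 + X j\right) = -4 + X j$)
$w = 784$
$Y = -52$ ($Y = 4 \left(-4 - 9\right) = 4 \left(-13\right) = -52$)
$v{\left(M \right)} = - \frac{31}{2} + \frac{M}{8}$ ($v{\left(M \right)} = -9 + \frac{M - 52}{8} = -9 + \frac{-52 + M}{8} = -9 + \left(- \frac{13}{2} + \frac{M}{8}\right) = - \frac{31}{2} + \frac{M}{8}$)
$\frac{1}{w + v{\left(F{\left(-9 \right)} \right)}} = \frac{1}{784 + \left(- \frac{31}{2} + \frac{1}{8} \left(-9\right)\right)} = \frac{1}{784 - \frac{133}{8}} = \frac{1}{\frac{6139}{8}} = \frac{8}{6139}$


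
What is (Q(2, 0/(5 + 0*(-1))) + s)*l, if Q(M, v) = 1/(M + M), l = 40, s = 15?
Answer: 610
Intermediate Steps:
Q(M, v) = 1/(2*M)
(Q(2, 0/(5 + 0*(-1))) + s)*l = ((1/2)/2 + 15)*40 = ((1/2)*(1/2) + 15)*40 = (1/4 + 15)*40 = (61/4)*40 = 610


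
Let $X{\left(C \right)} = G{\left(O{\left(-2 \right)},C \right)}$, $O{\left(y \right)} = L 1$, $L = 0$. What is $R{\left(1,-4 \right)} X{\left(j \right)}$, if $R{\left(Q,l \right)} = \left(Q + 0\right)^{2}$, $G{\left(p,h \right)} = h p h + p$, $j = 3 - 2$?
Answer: $0$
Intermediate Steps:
$j = 1$
$O{\left(y \right)} = 0$ ($O{\left(y \right)} = 0 \cdot 1 = 0$)
$G{\left(p,h \right)} = p + p h^{2}$ ($G{\left(p,h \right)} = p h^{2} + p = p + p h^{2}$)
$X{\left(C \right)} = 0$ ($X{\left(C \right)} = 0 \left(1 + C^{2}\right) = 0$)
$R{\left(Q,l \right)} = Q^{2}$
$R{\left(1,-4 \right)} X{\left(j \right)} = 1^{2} \cdot 0 = 1 \cdot 0 = 0$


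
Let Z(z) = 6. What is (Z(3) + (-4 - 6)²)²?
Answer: 11236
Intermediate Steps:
(Z(3) + (-4 - 6)²)² = (6 + (-4 - 6)²)² = (6 + (-10)²)² = (6 + 100)² = 106² = 11236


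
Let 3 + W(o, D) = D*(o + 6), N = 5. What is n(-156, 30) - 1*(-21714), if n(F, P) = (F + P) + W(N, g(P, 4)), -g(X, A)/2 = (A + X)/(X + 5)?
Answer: 754727/35 ≈ 21564.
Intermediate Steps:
g(X, A) = -2*(A + X)/(5 + X) (g(X, A) = -2*(A + X)/(X + 5) = -2*(A + X)/(5 + X))
W(o, D) = -3 + D*(6 + o) (W(o, D) = -3 + D*(o + 6) = -3 + D*(6 + o))
n(F, P) = -3 + F + P + 22*(-4 - P)/(5 + P) (n(F, P) = (F + P) + (-3 + 6*(2*(-1*4 - P)/(5 + P)) + (2*(-1*4 - P)/(5 + P))*5) = (F + P) + (-3 + 6*(2*(-4 - P)/(5 + P)) + (2*(-4 - P)/(5 + P))*5) = (F + P) + (-3 + 12*(-4 - P)/(5 + P) + 10*(-4 - P)/(5 + P)) = (F + P) + (-3 + 22*(-4 - P)/(5 + P)) = -3 + F + P + 22*(-4 - P)/(5 + P))
n(-156, 30) - 1*(-21714) = (-88 - 22*30 + (5 + 30)*(-3 - 156 + 30))/(5 + 30) - 1*(-21714) = (-88 - 660 + 35*(-129))/35 + 21714 = (-88 - 660 - 4515)/35 + 21714 = (1/35)*(-5263) + 21714 = -5263/35 + 21714 = 754727/35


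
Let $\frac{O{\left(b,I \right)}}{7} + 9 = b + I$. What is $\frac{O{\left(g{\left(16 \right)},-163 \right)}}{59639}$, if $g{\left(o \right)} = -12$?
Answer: $- \frac{56}{2593} \approx -0.021597$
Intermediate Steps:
$O{\left(b,I \right)} = -63 + 7 I + 7 b$ ($O{\left(b,I \right)} = -63 + 7 \left(b + I\right) = -63 + 7 \left(I + b\right) = -63 + \left(7 I + 7 b\right) = -63 + 7 I + 7 b$)
$\frac{O{\left(g{\left(16 \right)},-163 \right)}}{59639} = \frac{-63 + 7 \left(-163\right) + 7 \left(-12\right)}{59639} = \left(-63 - 1141 - 84\right) \frac{1}{59639} = \left(-1288\right) \frac{1}{59639} = - \frac{56}{2593}$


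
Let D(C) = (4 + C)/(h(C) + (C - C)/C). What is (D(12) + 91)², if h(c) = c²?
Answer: 672400/81 ≈ 8301.2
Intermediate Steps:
D(C) = (4 + C)/C² (D(C) = (4 + C)/(C² + (C - C)/C) = (4 + C)/(C² + 0/C) = (4 + C)/(C² + 0) = (4 + C)/(C²) = (4 + C)/C²)
(D(12) + 91)² = ((4 + 12)/12² + 91)² = ((1/144)*16 + 91)² = (⅑ + 91)² = (820/9)² = 672400/81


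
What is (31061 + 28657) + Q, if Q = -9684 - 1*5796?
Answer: 44238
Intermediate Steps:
Q = -15480 (Q = -9684 - 5796 = -15480)
(31061 + 28657) + Q = (31061 + 28657) - 15480 = 59718 - 15480 = 44238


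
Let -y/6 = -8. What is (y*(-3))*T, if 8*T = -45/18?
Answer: 45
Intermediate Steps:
y = 48 (y = -6*(-8) = 48)
T = -5/16 (T = (-45/18)/8 = (-45*1/18)/8 = (⅛)*(-5/2) = -5/16 ≈ -0.31250)
(y*(-3))*T = (48*(-3))*(-5/16) = -144*(-5/16) = 45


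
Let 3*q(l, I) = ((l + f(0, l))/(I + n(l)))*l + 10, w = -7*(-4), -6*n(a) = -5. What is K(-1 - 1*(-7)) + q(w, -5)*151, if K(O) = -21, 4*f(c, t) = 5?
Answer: -705839/75 ≈ -9411.2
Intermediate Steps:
f(c, t) = 5/4 (f(c, t) = (¼)*5 = 5/4)
n(a) = ⅚ (n(a) = -⅙*(-5) = ⅚)
w = 28
q(l, I) = 10/3 + l*(5/4 + l)/(3*(⅚ + I)) (q(l, I) = (((l + 5/4)/(I + ⅚))*l + 10)/3 = (((5/4 + l)/(⅚ + I))*l + 10)/3 = (l*(5/4 + l)/(⅚ + I) + 10)/3 = (10 + l*(5/4 + l)/(⅚ + I))/3 = 10/3 + l*(5/4 + l)/(3*(⅚ + I)))
K(-1 - 1*(-7)) + q(w, -5)*151 = -21 + ((100 + 12*28² + 15*28 + 120*(-5))/(6*(5 + 6*(-5))))*151 = -21 + ((100 + 12*784 + 420 - 600)/(6*(5 - 30)))*151 = -21 + ((⅙)*(100 + 9408 + 420 - 600)/(-25))*151 = -21 + ((⅙)*(-1/25)*9328)*151 = -21 - 4664/75*151 = -21 - 704264/75 = -705839/75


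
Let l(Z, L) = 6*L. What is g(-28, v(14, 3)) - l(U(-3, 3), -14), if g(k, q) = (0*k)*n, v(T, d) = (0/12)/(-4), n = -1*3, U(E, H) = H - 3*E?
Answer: 84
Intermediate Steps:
n = -3
v(T, d) = 0 (v(T, d) = (0*(1/12))*(-¼) = 0*(-¼) = 0)
g(k, q) = 0 (g(k, q) = (0*k)*(-3) = 0*(-3) = 0)
g(-28, v(14, 3)) - l(U(-3, 3), -14) = 0 - 6*(-14) = 0 - 1*(-84) = 0 + 84 = 84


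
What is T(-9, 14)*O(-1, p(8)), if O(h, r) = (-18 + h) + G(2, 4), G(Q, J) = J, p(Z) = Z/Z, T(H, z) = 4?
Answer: -60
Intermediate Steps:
p(Z) = 1
O(h, r) = -14 + h (O(h, r) = (-18 + h) + 4 = -14 + h)
T(-9, 14)*O(-1, p(8)) = 4*(-14 - 1) = 4*(-15) = -60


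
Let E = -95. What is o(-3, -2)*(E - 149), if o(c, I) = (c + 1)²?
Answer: -976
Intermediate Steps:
o(c, I) = (1 + c)²
o(-3, -2)*(E - 149) = (1 - 3)²*(-95 - 149) = (-2)²*(-244) = 4*(-244) = -976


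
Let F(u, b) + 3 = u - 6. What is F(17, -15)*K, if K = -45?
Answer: -360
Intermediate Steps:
F(u, b) = -9 + u (F(u, b) = -3 + (u - 6) = -3 + (-6 + u) = -9 + u)
F(17, -15)*K = (-9 + 17)*(-45) = 8*(-45) = -360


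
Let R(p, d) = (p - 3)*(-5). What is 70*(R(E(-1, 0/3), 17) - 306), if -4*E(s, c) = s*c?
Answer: -20370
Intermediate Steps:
E(s, c) = -c*s/4 (E(s, c) = -s*c/4 = -c*s/4)
R(p, d) = 15 - 5*p (R(p, d) = (-3 + p)*(-5) = 15 - 5*p)
70*(R(E(-1, 0/3), 17) - 306) = 70*((15 - (-5)*0/3*(-1)/4) - 306) = 70*((15 - (-5)*0*(⅓)*(-1)/4) - 306) = 70*((15 - (-5)*0*(-1)/4) - 306) = 70*((15 - 5*0) - 306) = 70*((15 + 0) - 306) = 70*(15 - 306) = 70*(-291) = -20370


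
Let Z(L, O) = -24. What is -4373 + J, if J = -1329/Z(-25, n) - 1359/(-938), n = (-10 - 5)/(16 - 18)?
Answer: -16194293/3752 ≈ -4316.2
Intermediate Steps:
n = 15/2 (n = -15/(-2) = -15*(-1/2) = 15/2 ≈ 7.5000)
J = 213203/3752 (J = -1329/(-24) - 1359/(-938) = -1329*(-1/24) - 1359*(-1/938) = 443/8 + 1359/938 = 213203/3752 ≈ 56.824)
-4373 + J = -4373 + 213203/3752 = -16194293/3752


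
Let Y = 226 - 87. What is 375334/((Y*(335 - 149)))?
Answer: 187667/12927 ≈ 14.517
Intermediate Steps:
Y = 139
375334/((Y*(335 - 149))) = 375334/((139*(335 - 149))) = 375334/((139*186)) = 375334/25854 = 375334*(1/25854) = 187667/12927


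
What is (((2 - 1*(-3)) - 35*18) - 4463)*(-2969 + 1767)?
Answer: 6115776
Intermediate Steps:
(((2 - 1*(-3)) - 35*18) - 4463)*(-2969 + 1767) = (((2 + 3) - 630) - 4463)*(-1202) = ((5 - 630) - 4463)*(-1202) = (-625 - 4463)*(-1202) = -5088*(-1202) = 6115776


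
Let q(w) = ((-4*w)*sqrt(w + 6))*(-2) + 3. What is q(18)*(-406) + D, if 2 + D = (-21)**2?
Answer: -779 - 116928*sqrt(6) ≈ -2.8719e+5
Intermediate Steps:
D = 439 (D = -2 + (-21)**2 = -2 + 441 = 439)
q(w) = 3 + 8*w*sqrt(6 + w) (q(w) = ((-4*w)*sqrt(6 + w))*(-2) + 3 = -4*w*sqrt(6 + w)*(-2) + 3 = 8*w*sqrt(6 + w) + 3 = 3 + 8*w*sqrt(6 + w))
q(18)*(-406) + D = (3 + 8*18*sqrt(6 + 18))*(-406) + 439 = (3 + 8*18*sqrt(24))*(-406) + 439 = (3 + 8*18*(2*sqrt(6)))*(-406) + 439 = (3 + 288*sqrt(6))*(-406) + 439 = (-1218 - 116928*sqrt(6)) + 439 = -779 - 116928*sqrt(6)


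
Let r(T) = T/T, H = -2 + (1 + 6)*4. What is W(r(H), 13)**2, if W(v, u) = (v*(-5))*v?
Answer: 25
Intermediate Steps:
H = 26 (H = -2 + 7*4 = -2 + 28 = 26)
r(T) = 1
W(v, u) = -5*v**2 (W(v, u) = (-5*v)*v = -5*v**2)
W(r(H), 13)**2 = (-5*1**2)**2 = (-5*1)**2 = (-5)**2 = 25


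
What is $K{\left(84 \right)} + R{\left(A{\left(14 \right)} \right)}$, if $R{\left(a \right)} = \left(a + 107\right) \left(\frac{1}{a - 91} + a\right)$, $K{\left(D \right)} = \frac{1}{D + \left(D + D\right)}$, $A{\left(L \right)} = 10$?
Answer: $\frac{98159}{84} \approx 1168.6$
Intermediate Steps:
$K{\left(D \right)} = \frac{1}{3 D}$ ($K{\left(D \right)} = \frac{1}{D + 2 D} = \frac{1}{3 D}$)
$R{\left(a \right)} = \left(107 + a\right) \left(a + \frac{1}{-91 + a}\right)$ ($R{\left(a \right)} = \left(107 + a\right) \left(\frac{1}{-91 + a} + a\right) = \left(107 + a\right) \left(a + \frac{1}{-91 + a}\right)$)
$K{\left(84 \right)} + R{\left(A{\left(14 \right)} \right)} = \frac{1}{3 \cdot 84} + \frac{107 + 10^{3} - 97360 + 16 \cdot 10^{2}}{-91 + 10} = \frac{1}{3} \cdot \frac{1}{84} + \frac{107 + 1000 - 97360 + 16 \cdot 100}{-81} = \frac{1}{252} - \frac{107 + 1000 - 97360 + 1600}{81} = \frac{1}{252} - - \frac{10517}{9} = \frac{1}{252} + \frac{10517}{9} = \frac{98159}{84}$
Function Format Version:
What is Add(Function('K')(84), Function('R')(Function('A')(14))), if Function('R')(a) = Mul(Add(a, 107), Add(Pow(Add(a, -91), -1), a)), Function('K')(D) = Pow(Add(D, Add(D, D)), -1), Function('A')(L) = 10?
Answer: Rational(98159, 84) ≈ 1168.6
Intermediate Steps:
Function('K')(D) = Mul(Rational(1, 3), Pow(D, -1)) (Function('K')(D) = Pow(Add(D, Mul(2, D)), -1) = Pow(Mul(3, D), -1) = Mul(Rational(1, 3), Pow(D, -1)))
Function('R')(a) = Mul(Add(107, a), Add(a, Pow(Add(-91, a), -1))) (Function('R')(a) = Mul(Add(107, a), Add(Pow(Add(-91, a), -1), a)) = Mul(Add(107, a), Add(a, Pow(Add(-91, a), -1))))
Add(Function('K')(84), Function('R')(Function('A')(14))) = Add(Mul(Rational(1, 3), Pow(84, -1)), Mul(Pow(Add(-91, 10), -1), Add(107, Pow(10, 3), Mul(-9736, 10), Mul(16, Pow(10, 2))))) = Add(Mul(Rational(1, 3), Rational(1, 84)), Mul(Pow(-81, -1), Add(107, 1000, -97360, Mul(16, 100)))) = Add(Rational(1, 252), Mul(Rational(-1, 81), Add(107, 1000, -97360, 1600))) = Add(Rational(1, 252), Mul(Rational(-1, 81), -94653)) = Add(Rational(1, 252), Rational(10517, 9)) = Rational(98159, 84)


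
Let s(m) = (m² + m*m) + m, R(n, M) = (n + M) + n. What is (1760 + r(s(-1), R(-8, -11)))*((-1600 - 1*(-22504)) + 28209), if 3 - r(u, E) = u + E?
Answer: 87863157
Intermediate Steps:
R(n, M) = M + 2*n (R(n, M) = (M + n) + n = M + 2*n)
s(m) = m + 2*m² (s(m) = (m² + m²) + m = 2*m² + m = m + 2*m²)
r(u, E) = 3 - E - u (r(u, E) = 3 - (u + E) = 3 - (E + u) = 3 + (-E - u) = 3 - E - u)
(1760 + r(s(-1), R(-8, -11)))*((-1600 - 1*(-22504)) + 28209) = (1760 + (3 - (-11 + 2*(-8)) - (-1)*(1 + 2*(-1))))*((-1600 - 1*(-22504)) + 28209) = (1760 + (3 - (-11 - 16) - (-1)*(1 - 2)))*((-1600 + 22504) + 28209) = (1760 + (3 - 1*(-27) - (-1)*(-1)))*(20904 + 28209) = (1760 + (3 + 27 - 1*1))*49113 = (1760 + (3 + 27 - 1))*49113 = (1760 + 29)*49113 = 1789*49113 = 87863157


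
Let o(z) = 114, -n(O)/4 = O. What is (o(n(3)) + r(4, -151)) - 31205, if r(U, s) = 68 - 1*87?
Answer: -31110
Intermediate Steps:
r(U, s) = -19 (r(U, s) = 68 - 87 = -19)
n(O) = -4*O
(o(n(3)) + r(4, -151)) - 31205 = (114 - 19) - 31205 = 95 - 31205 = -31110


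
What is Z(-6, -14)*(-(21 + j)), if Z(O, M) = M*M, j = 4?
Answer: -4900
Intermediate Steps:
Z(O, M) = M²
Z(-6, -14)*(-(21 + j)) = (-14)²*(-(21 + 4)) = 196*(-1*25) = 196*(-25) = -4900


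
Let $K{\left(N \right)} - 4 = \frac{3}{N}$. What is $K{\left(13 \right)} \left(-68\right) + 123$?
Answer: $- \frac{2141}{13} \approx -164.69$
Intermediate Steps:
$K{\left(N \right)} = 4 + \frac{3}{N}$
$K{\left(13 \right)} \left(-68\right) + 123 = \left(4 + \frac{3}{13}\right) \left(-68\right) + 123 = \frac{55}{13} \left(-68\right) + 123 = - \frac{3740}{13} + 123 = - \frac{2141}{13}$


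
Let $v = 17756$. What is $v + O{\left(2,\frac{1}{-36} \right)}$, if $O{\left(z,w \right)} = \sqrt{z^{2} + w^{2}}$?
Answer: $17756 + \frac{\sqrt{5185}}{36} \approx 17758.0$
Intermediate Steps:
$O{\left(z,w \right)} = \sqrt{w^{2} + z^{2}}$
$v + O{\left(2,\frac{1}{-36} \right)} = 17756 + \sqrt{\left(\frac{1}{-36}\right)^{2} + 2^{2}} = 17756 + \sqrt{\left(- \frac{1}{36}\right)^{2} + 4} = 17756 + \sqrt{\frac{1}{1296} + 4} = 17756 + \sqrt{\frac{5185}{1296}} = 17756 + \frac{\sqrt{5185}}{36}$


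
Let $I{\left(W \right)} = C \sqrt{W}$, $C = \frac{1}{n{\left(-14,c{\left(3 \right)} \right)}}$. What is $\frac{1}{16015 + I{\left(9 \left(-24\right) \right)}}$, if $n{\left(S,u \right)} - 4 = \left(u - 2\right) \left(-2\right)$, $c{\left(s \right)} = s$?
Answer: $\frac{16015}{256480279} - \frac{3 i \sqrt{6}}{256480279} \approx 6.2441 \cdot 10^{-5} - 2.8651 \cdot 10^{-8} i$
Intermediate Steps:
$n{\left(S,u \right)} = 8 - 2 u$ ($n{\left(S,u \right)} = 4 + \left(u - 2\right) \left(-2\right) = 4 + \left(-2 + u\right) \left(-2\right) = 4 - \left(-4 + 2 u\right) = 8 - 2 u$)
$C = \frac{1}{2}$ ($C = \frac{1}{8 - 6} = \frac{1}{2} \approx 0.5$)
$I{\left(W \right)} = \frac{\sqrt{W}}{2}$
$\frac{1}{16015 + I{\left(9 \left(-24\right) \right)}} = \frac{1}{16015 + \frac{\sqrt{9 \left(-24\right)}}{2}} = \frac{1}{16015 + \frac{\sqrt{-216}}{2}} = \frac{1}{16015 + \frac{6 i \sqrt{6}}{2}} = \frac{1}{16015 + 3 i \sqrt{6}}$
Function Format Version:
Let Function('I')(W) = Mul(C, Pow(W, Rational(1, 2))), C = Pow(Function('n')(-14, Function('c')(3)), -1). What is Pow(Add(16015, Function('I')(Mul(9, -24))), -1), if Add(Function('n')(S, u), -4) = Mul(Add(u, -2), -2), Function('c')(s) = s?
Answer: Add(Rational(16015, 256480279), Mul(Rational(-3, 256480279), I, Pow(6, Rational(1, 2)))) ≈ Add(6.2441e-5, Mul(-2.8651e-8, I))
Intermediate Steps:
Function('n')(S, u) = Add(8, Mul(-2, u)) (Function('n')(S, u) = Add(4, Mul(Add(u, -2), -2)) = Add(4, Mul(Add(-2, u), -2)) = Add(4, Add(4, Mul(-2, u))) = Add(8, Mul(-2, u)))
C = Rational(1, 2) (C = Pow(Add(8, Mul(-2, 3)), -1) = Pow(Add(8, -6), -1) = Pow(2, -1) = Rational(1, 2) ≈ 0.50000)
Function('I')(W) = Mul(Rational(1, 2), Pow(W, Rational(1, 2)))
Pow(Add(16015, Function('I')(Mul(9, -24))), -1) = Pow(Add(16015, Mul(Rational(1, 2), Pow(Mul(9, -24), Rational(1, 2)))), -1) = Pow(Add(16015, Mul(Rational(1, 2), Pow(-216, Rational(1, 2)))), -1) = Pow(Add(16015, Mul(Rational(1, 2), Mul(6, I, Pow(6, Rational(1, 2))))), -1) = Pow(Add(16015, Mul(3, I, Pow(6, Rational(1, 2)))), -1)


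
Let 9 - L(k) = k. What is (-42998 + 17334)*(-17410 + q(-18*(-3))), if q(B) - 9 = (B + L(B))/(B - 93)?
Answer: 5805607424/13 ≈ 4.4659e+8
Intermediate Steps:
L(k) = 9 - k
q(B) = 9 + 9/(-93 + B) (q(B) = 9 + (B + (9 - B))/(B - 93) = 9 + 9/(-93 + B))
(-42998 + 17334)*(-17410 + q(-18*(-3))) = (-42998 + 17334)*(-17410 + 9*(-92 - 18*(-3))/(-93 - 18*(-3))) = -25664*(-17410 + 9*(-92 + 54)/(-93 + 54)) = -25664*(-17410 + 9*(-38)/(-39)) = -25664*(-17410 + 9*(-1/39)*(-38)) = -25664*(-17410 + 114/13) = -25664*(-226216/13) = 5805607424/13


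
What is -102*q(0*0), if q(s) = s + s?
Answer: 0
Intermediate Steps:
q(s) = 2*s
-102*q(0*0) = -204*0*0 = -204*0 = -102*0 = 0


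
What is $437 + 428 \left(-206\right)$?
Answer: $-87731$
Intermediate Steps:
$437 + 428 \left(-206\right) = 437 - 88168 = -87731$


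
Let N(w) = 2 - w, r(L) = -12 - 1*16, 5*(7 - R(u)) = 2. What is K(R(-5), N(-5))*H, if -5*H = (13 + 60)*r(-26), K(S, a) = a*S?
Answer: 472164/25 ≈ 18887.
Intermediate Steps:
R(u) = 33/5 (R(u) = 7 - ⅕*2 = 7 - ⅖ = 33/5)
r(L) = -28 (r(L) = -12 - 16 = -28)
K(S, a) = S*a
H = 2044/5 (H = -(13 + 60)*(-28)/5 = -73*(-28)/5 = -⅕*(-2044) = 2044/5 ≈ 408.80)
K(R(-5), N(-5))*H = (33*(2 - 1*(-5))/5)*(2044/5) = (33*(2 + 5)/5)*(2044/5) = ((33/5)*7)*(2044/5) = (231/5)*(2044/5) = 472164/25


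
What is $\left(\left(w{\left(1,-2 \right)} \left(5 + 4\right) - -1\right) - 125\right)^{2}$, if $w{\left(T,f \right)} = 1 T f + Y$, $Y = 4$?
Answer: $11236$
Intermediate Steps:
$w{\left(T,f \right)} = 4 + T f$ ($w{\left(T,f \right)} = 1 T f + 4 = T f + 4 = 4 + T f$)
$\left(\left(w{\left(1,-2 \right)} \left(5 + 4\right) - -1\right) - 125\right)^{2} = \left(\left(\left(4 + 1 \left(-2\right)\right) \left(5 + 4\right) - -1\right) - 125\right)^{2} = \left(\left(\left(4 - 2\right) 9 + 1\right) - 125\right)^{2} = \left(\left(2 \cdot 9 + 1\right) - 125\right)^{2} = \left(\left(18 + 1\right) - 125\right)^{2} = \left(19 - 125\right)^{2} = \left(-106\right)^{2} = 11236$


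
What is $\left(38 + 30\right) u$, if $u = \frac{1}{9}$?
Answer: $\frac{68}{9} \approx 7.5556$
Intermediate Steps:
$u = \frac{1}{9} \approx 0.11111$
$\left(38 + 30\right) u = \left(38 + 30\right) \frac{1}{9} = 68 \cdot \frac{1}{9} = \frac{68}{9}$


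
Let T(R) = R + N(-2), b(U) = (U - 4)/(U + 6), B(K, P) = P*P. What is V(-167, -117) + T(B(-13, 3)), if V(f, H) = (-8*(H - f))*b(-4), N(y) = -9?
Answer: 1600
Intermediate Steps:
B(K, P) = P²
b(U) = (-4 + U)/(6 + U)
T(R) = -9 + R (T(R) = R - 9 = -9 + R)
V(f, H) = -32*f + 32*H (V(f, H) = (-8*(H - f))*((-4 - 4)/(6 - 4)) = (-8*H + 8*f)*(-8/2) = (-8*H + 8*f)*((½)*(-8)) = (-8*H + 8*f)*(-4) = -32*f + 32*H)
V(-167, -117) + T(B(-13, 3)) = (-32*(-167) + 32*(-117)) + (-9 + 3²) = (5344 - 3744) + (-9 + 9) = 1600 + 0 = 1600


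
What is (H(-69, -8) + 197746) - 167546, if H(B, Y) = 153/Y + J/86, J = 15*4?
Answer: 10382461/344 ≈ 30182.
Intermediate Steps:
J = 60
H(B, Y) = 30/43 + 153/Y (H(B, Y) = 153/Y + 60/86 = 153/Y + 60*(1/86) = 153/Y + 30/43 = 30/43 + 153/Y)
(H(-69, -8) + 197746) - 167546 = ((30/43 + 153/(-8)) + 197746) - 167546 = ((30/43 + 153*(-⅛)) + 197746) - 167546 = ((30/43 - 153/8) + 197746) - 167546 = (-6339/344 + 197746) - 167546 = 68018285/344 - 167546 = 10382461/344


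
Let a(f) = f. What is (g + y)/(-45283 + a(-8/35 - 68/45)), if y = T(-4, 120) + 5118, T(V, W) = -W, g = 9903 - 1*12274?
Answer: -827505/14264693 ≈ -0.058011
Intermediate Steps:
g = -2371 (g = 9903 - 12274 = -2371)
y = 4998 (y = -1*120 + 5118 = -120 + 5118 = 4998)
(g + y)/(-45283 + a(-8/35 - 68/45)) = (-2371 + 4998)/(-45283 + (-8/35 - 68/45)) = 2627/(-45283 + (-8*1/35 - 68*1/45)) = 2627/(-45283 + (-8/35 - 68/45)) = 2627/(-45283 - 548/315) = 2627/(-14264693/315) = 2627*(-315/14264693) = -827505/14264693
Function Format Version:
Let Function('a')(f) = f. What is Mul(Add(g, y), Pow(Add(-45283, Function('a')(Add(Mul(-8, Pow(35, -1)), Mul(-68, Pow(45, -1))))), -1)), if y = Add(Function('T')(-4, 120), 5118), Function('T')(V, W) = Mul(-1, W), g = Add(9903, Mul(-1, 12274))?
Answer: Rational(-827505, 14264693) ≈ -0.058011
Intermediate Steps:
g = -2371 (g = Add(9903, -12274) = -2371)
y = 4998 (y = Add(Mul(-1, 120), 5118) = Add(-120, 5118) = 4998)
Mul(Add(g, y), Pow(Add(-45283, Function('a')(Add(Mul(-8, Pow(35, -1)), Mul(-68, Pow(45, -1))))), -1)) = Mul(Add(-2371, 4998), Pow(Add(-45283, Add(Mul(-8, Pow(35, -1)), Mul(-68, Pow(45, -1)))), -1)) = Mul(2627, Pow(Add(-45283, Add(Mul(-8, Rational(1, 35)), Mul(-68, Rational(1, 45)))), -1)) = Mul(2627, Pow(Add(-45283, Add(Rational(-8, 35), Rational(-68, 45))), -1)) = Mul(2627, Pow(Add(-45283, Rational(-548, 315)), -1)) = Mul(2627, Pow(Rational(-14264693, 315), -1)) = Mul(2627, Rational(-315, 14264693)) = Rational(-827505, 14264693)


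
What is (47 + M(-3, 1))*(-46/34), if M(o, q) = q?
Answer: -1104/17 ≈ -64.941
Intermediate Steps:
(47 + M(-3, 1))*(-46/34) = (47 + 1)*(-46/34) = 48*(-46*1/34) = 48*(-23/17) = -1104/17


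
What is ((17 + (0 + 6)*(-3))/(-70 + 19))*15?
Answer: 5/17 ≈ 0.29412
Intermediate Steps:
((17 + (0 + 6)*(-3))/(-70 + 19))*15 = ((17 + 6*(-3))/(-51))*15 = ((17 - 18)*(-1/51))*15 = -1*(-1/51)*15 = (1/51)*15 = 5/17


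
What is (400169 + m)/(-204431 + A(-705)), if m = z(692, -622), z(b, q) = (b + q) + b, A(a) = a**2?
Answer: 400931/292594 ≈ 1.3703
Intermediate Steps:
z(b, q) = q + 2*b
m = 762 (m = -622 + 2*692 = -622 + 1384 = 762)
(400169 + m)/(-204431 + A(-705)) = (400169 + 762)/(-204431 + (-705)**2) = 400931/(-204431 + 497025) = 400931/292594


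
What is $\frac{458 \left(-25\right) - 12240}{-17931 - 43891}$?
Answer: $\frac{11845}{30911} \approx 0.3832$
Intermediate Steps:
$\frac{458 \left(-25\right) - 12240}{-17931 - 43891} = \frac{-11450 - 12240}{-61822} = \left(-23690\right) \left(- \frac{1}{61822}\right) = \frac{11845}{30911}$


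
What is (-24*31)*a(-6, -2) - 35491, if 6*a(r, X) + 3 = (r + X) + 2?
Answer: -34375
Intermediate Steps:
a(r, X) = -⅙ + X/6 + r/6 (a(r, X) = -½ + ((r + X) + 2)/6 = -½ + ((X + r) + 2)/6 = -½ + (2 + X + r)/6 = -½ + (⅓ + X/6 + r/6) = -⅙ + X/6 + r/6)
(-24*31)*a(-6, -2) - 35491 = (-24*31)*(-⅙ + (⅙)*(-2) + (⅙)*(-6)) - 35491 = -744*(-⅙ - ⅓ - 1) - 35491 = -744*(-3/2) - 35491 = 1116 - 35491 = -34375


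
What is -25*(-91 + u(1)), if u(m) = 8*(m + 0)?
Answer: 2075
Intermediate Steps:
u(m) = 8*m
-25*(-91 + u(1)) = -25*(-91 + 8*1) = -25*(-91 + 8) = -25*(-83) = 2075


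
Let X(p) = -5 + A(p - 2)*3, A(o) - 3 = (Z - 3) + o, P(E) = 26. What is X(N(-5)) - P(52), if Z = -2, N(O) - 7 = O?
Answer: -37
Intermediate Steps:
N(O) = 7 + O
A(o) = -2 + o (A(o) = 3 + ((-2 - 3) + o) = 3 + (-5 + o) = -2 + o)
X(p) = -17 + 3*p (X(p) = -5 + (-2 + (p - 2))*3 = -5 + (-2 + (-2 + p))*3 = -5 + (-4 + p)*3 = -5 + (-12 + 3*p) = -17 + 3*p)
X(N(-5)) - P(52) = (-17 + 3*(7 - 5)) - 1*26 = (-17 + 3*2) - 26 = (-17 + 6) - 26 = -11 - 26 = -37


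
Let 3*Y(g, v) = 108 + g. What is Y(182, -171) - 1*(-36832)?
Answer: 110786/3 ≈ 36929.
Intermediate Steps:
Y(g, v) = 36 + g/3 (Y(g, v) = (108 + g)/3 = 36 + g/3)
Y(182, -171) - 1*(-36832) = (36 + (⅓)*182) - 1*(-36832) = (36 + 182/3) + 36832 = 290/3 + 36832 = 110786/3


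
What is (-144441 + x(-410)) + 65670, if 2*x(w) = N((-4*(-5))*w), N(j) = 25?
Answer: -157517/2 ≈ -78759.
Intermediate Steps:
x(w) = 25/2 (x(w) = (½)*25 = 25/2)
(-144441 + x(-410)) + 65670 = (-144441 + 25/2) + 65670 = -288857/2 + 65670 = -157517/2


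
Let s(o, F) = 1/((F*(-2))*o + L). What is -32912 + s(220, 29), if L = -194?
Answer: -426342049/12954 ≈ -32912.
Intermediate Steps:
s(o, F) = 1/(-194 - 2*F*o) (s(o, F) = 1/((F*(-2))*o - 194) = 1/((-2*F)*o - 194) = 1/(-2*F*o - 194) = 1/(-194 - 2*F*o))
-32912 + s(220, 29) = -32912 - 1/(194 + 2*29*220) = -32912 - 1/(194 + 12760) = -32912 - 1/12954 = -426342049/12954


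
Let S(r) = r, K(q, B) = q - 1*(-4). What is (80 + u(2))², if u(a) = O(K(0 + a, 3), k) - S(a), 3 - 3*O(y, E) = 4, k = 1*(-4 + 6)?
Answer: 54289/9 ≈ 6032.1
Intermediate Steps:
K(q, B) = 4 + q (K(q, B) = q + 4 = 4 + q)
k = 2 (k = 1*2 = 2)
O(y, E) = -⅓ (O(y, E) = 1 - ⅓*4 = 1 - 4/3 = -⅓)
u(a) = -⅓ - a
(80 + u(2))² = (80 + (-⅓ - 1*2))² = (80 + (-⅓ - 2))² = (80 - 7/3)² = (233/3)² = 54289/9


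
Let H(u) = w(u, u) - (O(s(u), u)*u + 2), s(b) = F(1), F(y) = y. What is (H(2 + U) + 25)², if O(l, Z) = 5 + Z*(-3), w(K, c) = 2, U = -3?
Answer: 1089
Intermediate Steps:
s(b) = 1
O(l, Z) = 5 - 3*Z
H(u) = -u*(5 - 3*u) (H(u) = 2 - ((5 - 3*u)*u + 2) = 2 - (u*(5 - 3*u) + 2) = 2 - (2 + u*(5 - 3*u)) = 2 + (-2 - u*(5 - 3*u)) = -u*(5 - 3*u))
(H(2 + U) + 25)² = ((2 - 3)*(-5 + 3*(2 - 3)) + 25)² = (-(-5 + 3*(-1)) + 25)² = (-(-5 - 3) + 25)² = (-1*(-8) + 25)² = (8 + 25)² = 33² = 1089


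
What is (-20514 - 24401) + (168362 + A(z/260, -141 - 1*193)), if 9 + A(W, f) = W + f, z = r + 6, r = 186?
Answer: 8001808/65 ≈ 1.2310e+5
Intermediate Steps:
z = 192 (z = 186 + 6 = 192)
A(W, f) = -9 + W + f (A(W, f) = -9 + (W + f) = -9 + W + f)
(-20514 - 24401) + (168362 + A(z/260, -141 - 1*193)) = (-20514 - 24401) + (168362 + (-9 + 192/260 + (-141 - 1*193))) = -44915 + (168362 + (-9 + 192*(1/260) + (-141 - 193))) = -44915 + (168362 + (-9 + 48/65 - 334)) = -44915 + (168362 - 22247/65) = -44915 + 10921283/65 = 8001808/65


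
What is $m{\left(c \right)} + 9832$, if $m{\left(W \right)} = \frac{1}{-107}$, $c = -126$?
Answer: $\frac{1052023}{107} \approx 9832.0$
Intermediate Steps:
$m{\left(W \right)} = - \frac{1}{107}$
$m{\left(c \right)} + 9832 = - \frac{1}{107} + 9832 = \frac{1052023}{107}$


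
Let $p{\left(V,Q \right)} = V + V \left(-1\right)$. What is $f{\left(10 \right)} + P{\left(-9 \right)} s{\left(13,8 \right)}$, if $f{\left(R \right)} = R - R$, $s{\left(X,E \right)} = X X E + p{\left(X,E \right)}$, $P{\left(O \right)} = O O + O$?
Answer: $97344$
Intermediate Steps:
$p{\left(V,Q \right)} = 0$ ($p{\left(V,Q \right)} = V - V = 0$)
$P{\left(O \right)} = O + O^{2}$ ($P{\left(O \right)} = O^{2} + O = O + O^{2}$)
$s{\left(X,E \right)} = E X^{2}$ ($s{\left(X,E \right)} = X X E + 0 = X^{2} E + 0 = E X^{2} + 0 = E X^{2}$)
$f{\left(R \right)} = 0$
$f{\left(10 \right)} + P{\left(-9 \right)} s{\left(13,8 \right)} = 0 + - 9 \left(1 - 9\right) 8 \cdot 13^{2} = 0 + \left(-9\right) \left(-8\right) 8 \cdot 169 = 0 + 72 \cdot 1352 = 0 + 97344 = 97344$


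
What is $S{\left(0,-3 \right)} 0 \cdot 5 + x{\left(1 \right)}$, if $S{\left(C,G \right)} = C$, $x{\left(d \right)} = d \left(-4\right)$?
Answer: $-4$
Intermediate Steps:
$x{\left(d \right)} = - 4 d$
$S{\left(0,-3 \right)} 0 \cdot 5 + x{\left(1 \right)} = 0 \cdot 0 \cdot 5 - 4 = 0 \cdot 0 - 4 = 0 - 4 = -4$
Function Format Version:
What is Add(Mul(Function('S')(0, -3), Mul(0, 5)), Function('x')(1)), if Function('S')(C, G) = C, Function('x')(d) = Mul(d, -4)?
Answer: -4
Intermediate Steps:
Function('x')(d) = Mul(-4, d)
Add(Mul(Function('S')(0, -3), Mul(0, 5)), Function('x')(1)) = Add(Mul(0, Mul(0, 5)), Mul(-4, 1)) = Add(Mul(0, 0), -4) = Add(0, -4) = -4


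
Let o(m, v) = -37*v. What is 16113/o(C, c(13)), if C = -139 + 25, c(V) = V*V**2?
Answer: -16113/81289 ≈ -0.19822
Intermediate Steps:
c(V) = V**3
C = -114
16113/o(C, c(13)) = 16113/((-37*13**3)) = 16113/((-37*2197)) = 16113/(-81289) = 16113*(-1/81289) = -16113/81289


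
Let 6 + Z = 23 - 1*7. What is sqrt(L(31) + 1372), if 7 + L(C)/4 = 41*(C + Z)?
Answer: 2*sqrt(2017) ≈ 89.822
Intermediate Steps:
Z = 10 (Z = -6 + (23 - 1*7) = -6 + (23 - 7) = -6 + 16 = 10)
L(C) = 1612 + 164*C (L(C) = -28 + 4*(41*(C + 10)) = -28 + 4*(41*(10 + C)) = -28 + 4*(410 + 41*C) = -28 + (1640 + 164*C) = 1612 + 164*C)
sqrt(L(31) + 1372) = sqrt((1612 + 164*31) + 1372) = sqrt((1612 + 5084) + 1372) = sqrt(6696 + 1372) = sqrt(8068) = 2*sqrt(2017)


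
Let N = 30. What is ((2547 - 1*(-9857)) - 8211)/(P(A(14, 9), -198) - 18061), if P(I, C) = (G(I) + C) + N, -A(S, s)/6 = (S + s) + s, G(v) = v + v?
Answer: -599/2659 ≈ -0.22527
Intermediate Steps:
G(v) = 2*v
A(S, s) = -12*s - 6*S (A(S, s) = -6*((S + s) + s) = -6*(S + 2*s) = -12*s - 6*S)
P(I, C) = 30 + C + 2*I (P(I, C) = (2*I + C) + 30 = (C + 2*I) + 30 = 30 + C + 2*I)
((2547 - 1*(-9857)) - 8211)/(P(A(14, 9), -198) - 18061) = ((2547 - 1*(-9857)) - 8211)/((30 - 198 + 2*(-12*9 - 6*14)) - 18061) = ((2547 + 9857) - 8211)/((30 - 198 + 2*(-108 - 84)) - 18061) = (12404 - 8211)/((30 - 198 + 2*(-192)) - 18061) = 4193/((30 - 198 - 384) - 18061) = 4193/(-552 - 18061) = 4193/(-18613) = 4193*(-1/18613) = -599/2659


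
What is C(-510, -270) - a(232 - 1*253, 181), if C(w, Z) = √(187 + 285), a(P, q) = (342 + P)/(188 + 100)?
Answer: -107/96 + 2*√118 ≈ 20.611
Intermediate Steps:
a(P, q) = 19/16 + P/288 (a(P, q) = (342 + P)/288 = (342 + P)*(1/288) = 19/16 + P/288)
C(w, Z) = 2*√118 (C(w, Z) = √472 = 2*√118)
C(-510, -270) - a(232 - 1*253, 181) = 2*√118 - (19/16 + (232 - 1*253)/288) = 2*√118 - (19/16 + (232 - 253)/288) = 2*√118 - (19/16 + (1/288)*(-21)) = 2*√118 - (19/16 - 7/96) = 2*√118 - 1*107/96 = 2*√118 - 107/96 = -107/96 + 2*√118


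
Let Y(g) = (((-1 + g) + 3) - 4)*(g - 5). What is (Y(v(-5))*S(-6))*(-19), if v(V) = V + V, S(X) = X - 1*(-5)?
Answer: 3420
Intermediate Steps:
S(X) = 5 + X (S(X) = X + 5 = 5 + X)
v(V) = 2*V
Y(g) = (-5 + g)*(-2 + g) (Y(g) = ((2 + g) - 4)*(-5 + g) = (-2 + g)*(-5 + g) = (-5 + g)*(-2 + g))
(Y(v(-5))*S(-6))*(-19) = ((10 + (2*(-5))**2 - 14*(-5))*(5 - 6))*(-19) = ((10 + (-10)**2 - 7*(-10))*(-1))*(-19) = ((10 + 100 + 70)*(-1))*(-19) = (180*(-1))*(-19) = -180*(-19) = 3420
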